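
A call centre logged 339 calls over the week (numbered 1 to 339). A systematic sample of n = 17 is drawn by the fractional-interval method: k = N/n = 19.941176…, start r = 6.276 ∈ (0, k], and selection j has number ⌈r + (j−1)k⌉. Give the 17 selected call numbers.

j=1: r + 0k = 6.276 → ⌈·⌉ = 7
j=2: r + 1k = 26.217176… → ⌈·⌉ = 27
j=3: r + 2k = 46.158352… → ⌈·⌉ = 47
j=4: r + 3k = 66.099529… → ⌈·⌉ = 67
j=5: r + 4k = 86.040705… → ⌈·⌉ = 87
j=6: r + 5k = 105.981882… → ⌈·⌉ = 106
j=7: r + 6k = 125.923058… → ⌈·⌉ = 126
j=8: r + 7k = 145.864235… → ⌈·⌉ = 146
j=9: r + 8k = 165.805411… → ⌈·⌉ = 166
j=10: r + 9k = 185.746588… → ⌈·⌉ = 186
j=11: r + 10k = 205.687764… → ⌈·⌉ = 206
j=12: r + 11k = 225.628941… → ⌈·⌉ = 226
j=13: r + 12k = 245.570117… → ⌈·⌉ = 246
j=14: r + 13k = 265.511294… → ⌈·⌉ = 266
j=15: r + 14k = 285.452470… → ⌈·⌉ = 286
j=16: r + 15k = 305.393647… → ⌈·⌉ = 306
j=17: r + 16k = 325.334823… → ⌈·⌉ = 326

7, 27, 47, 67, 87, 106, 126, 146, 166, 186, 206, 226, 246, 266, 286, 306, 326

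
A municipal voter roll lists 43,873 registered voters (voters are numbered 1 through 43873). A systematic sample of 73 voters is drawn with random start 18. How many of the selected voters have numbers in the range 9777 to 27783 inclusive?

30

k = 43873/73 = 601
First selection ≥ 9777: 18 + ⌈(9777−18)/601⌉·601 = 18 + 17×601 = 10235
Last selection ≤ 27783: 18 + ⌊(27783−18)/601⌋·601 = 18 + 46×601 = 27664
Count = 46 − 17 + 1 = 30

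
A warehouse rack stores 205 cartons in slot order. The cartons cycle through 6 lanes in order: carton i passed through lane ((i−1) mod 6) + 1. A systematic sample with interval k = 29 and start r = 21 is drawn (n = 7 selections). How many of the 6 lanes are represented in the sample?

6

Consecutive selections differ by k = 29, so their lane numbers differ by 29 mod 6 = 5.
gcd(29, 6) = 1, so the sample visits 6/1 = 6 distinct residues mod 6.
Start 21 is lane 3; the lanes hit are 1, 2, 3, 4, 5, 6.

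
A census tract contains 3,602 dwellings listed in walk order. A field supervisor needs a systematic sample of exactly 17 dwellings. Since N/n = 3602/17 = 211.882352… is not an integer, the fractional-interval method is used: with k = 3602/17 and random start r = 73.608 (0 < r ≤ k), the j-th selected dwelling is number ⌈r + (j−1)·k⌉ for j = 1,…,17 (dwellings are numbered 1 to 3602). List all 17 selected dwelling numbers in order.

74, 286, 498, 710, 922, 1134, 1345, 1557, 1769, 1981, 2193, 2405, 2617, 2829, 3040, 3252, 3464

j=1: r + 0k = 73.608 → ⌈·⌉ = 74
j=2: r + 1k = 285.490352… → ⌈·⌉ = 286
j=3: r + 2k = 497.372705… → ⌈·⌉ = 498
j=4: r + 3k = 709.255058… → ⌈·⌉ = 710
j=5: r + 4k = 921.137411… → ⌈·⌉ = 922
j=6: r + 5k = 1133.019764… → ⌈·⌉ = 1134
j=7: r + 6k = 1344.902117… → ⌈·⌉ = 1345
j=8: r + 7k = 1556.784470… → ⌈·⌉ = 1557
j=9: r + 8k = 1768.666823… → ⌈·⌉ = 1769
j=10: r + 9k = 1980.549176… → ⌈·⌉ = 1981
j=11: r + 10k = 2192.431529… → ⌈·⌉ = 2193
j=12: r + 11k = 2404.313882… → ⌈·⌉ = 2405
j=13: r + 12k = 2616.196235… → ⌈·⌉ = 2617
j=14: r + 13k = 2828.078588… → ⌈·⌉ = 2829
j=15: r + 14k = 3039.960941… → ⌈·⌉ = 3040
j=16: r + 15k = 3251.843294… → ⌈·⌉ = 3252
j=17: r + 16k = 3463.725647… → ⌈·⌉ = 3464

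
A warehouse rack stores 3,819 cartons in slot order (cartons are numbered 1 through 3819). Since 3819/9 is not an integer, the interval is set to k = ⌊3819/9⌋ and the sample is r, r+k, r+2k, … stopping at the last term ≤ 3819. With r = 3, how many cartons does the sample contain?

10

k = ⌊3819/9⌋ = 424
Achieved size = ⌊(3819 − 3)/424⌋ + 1 = ⌊3816/424⌋ + 1 = 9 + 1 = 10
(last selection: 3 + 9×424 = 3819 ≤ 3819; next would be 4243 > 3819)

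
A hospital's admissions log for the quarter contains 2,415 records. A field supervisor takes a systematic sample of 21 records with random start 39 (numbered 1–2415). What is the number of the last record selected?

k = 2415/21 = 115
21st selection = r + (21−1)·k = 39 + 20×115 = 39 + 2300 = 2339

2339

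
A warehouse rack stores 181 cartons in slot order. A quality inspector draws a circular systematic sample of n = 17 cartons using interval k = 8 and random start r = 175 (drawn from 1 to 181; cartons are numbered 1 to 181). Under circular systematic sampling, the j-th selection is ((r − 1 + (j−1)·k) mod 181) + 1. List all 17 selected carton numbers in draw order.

175, 2, 10, 18, 26, 34, 42, 50, 58, 66, 74, 82, 90, 98, 106, 114, 122

Selection 1: 175
Selection 2: 175 + 8 = 183 → 183 − 181 = 2
Selection 3: 2 + 8 = 10
Selection 4: 10 + 8 = 18
Selection 5: 18 + 8 = 26
Selection 6: 26 + 8 = 34
Selection 7: 34 + 8 = 42
Selection 8: 42 + 8 = 50
Selection 9: 50 + 8 = 58
Selection 10: 58 + 8 = 66
Selection 11: 66 + 8 = 74
Selection 12: 74 + 8 = 82
Selection 13: 82 + 8 = 90
Selection 14: 90 + 8 = 98
Selection 15: 98 + 8 = 106
Selection 16: 106 + 8 = 114
Selection 17: 114 + 8 = 122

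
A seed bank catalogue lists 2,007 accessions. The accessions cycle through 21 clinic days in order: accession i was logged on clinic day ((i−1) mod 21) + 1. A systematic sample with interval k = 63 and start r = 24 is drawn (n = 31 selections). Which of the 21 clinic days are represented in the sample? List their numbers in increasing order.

Consecutive selections differ by k = 63, so their clinic day numbers differ by 63 mod 21 = 0.
gcd(63, 21) = 21, so the sample visits 21/21 = 1 distinct residues mod 21.
Start 24 is clinic day 3; the clinic days hit are 3.

3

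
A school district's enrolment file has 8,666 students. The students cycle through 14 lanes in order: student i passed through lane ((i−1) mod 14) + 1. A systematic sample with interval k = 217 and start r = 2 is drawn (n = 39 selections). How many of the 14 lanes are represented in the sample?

2

Consecutive selections differ by k = 217, so their lane numbers differ by 217 mod 14 = 7.
gcd(217, 14) = 7, so the sample visits 14/7 = 2 distinct residues mod 14.
Start 2 is lane 2; the lanes hit are 2, 9.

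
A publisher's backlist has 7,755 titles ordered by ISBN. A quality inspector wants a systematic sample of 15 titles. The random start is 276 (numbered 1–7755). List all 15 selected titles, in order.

276, 793, 1310, 1827, 2344, 2861, 3378, 3895, 4412, 4929, 5446, 5963, 6480, 6997, 7514

k = N/n = 7755/15 = 517
title 1: 276
title 2: 276 + 517 = 793
title 3: 793 + 517 = 1310
title 4: 1310 + 517 = 1827
title 5: 1827 + 517 = 2344
title 6: 2344 + 517 = 2861
title 7: 2861 + 517 = 3378
title 8: 3378 + 517 = 3895
title 9: 3895 + 517 = 4412
title 10: 4412 + 517 = 4929
title 11: 4929 + 517 = 5446
title 12: 5446 + 517 = 5963
title 13: 5963 + 517 = 6480
title 14: 6480 + 517 = 6997
title 15: 6997 + 517 = 7514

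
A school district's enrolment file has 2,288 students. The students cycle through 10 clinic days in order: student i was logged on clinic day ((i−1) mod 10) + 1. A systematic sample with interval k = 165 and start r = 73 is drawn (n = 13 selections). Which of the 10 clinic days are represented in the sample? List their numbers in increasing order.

3, 8

Consecutive selections differ by k = 165, so their clinic day numbers differ by 165 mod 10 = 5.
gcd(165, 10) = 5, so the sample visits 10/5 = 2 distinct residues mod 10.
Start 73 is clinic day 3; the clinic days hit are 3, 8.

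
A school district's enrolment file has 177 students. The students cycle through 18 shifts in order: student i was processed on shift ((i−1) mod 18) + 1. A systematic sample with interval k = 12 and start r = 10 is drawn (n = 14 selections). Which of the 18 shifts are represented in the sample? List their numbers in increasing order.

4, 10, 16

Consecutive selections differ by k = 12, so their shift numbers differ by 12 mod 18 = 12.
gcd(12, 18) = 6, so the sample visits 18/6 = 3 distinct residues mod 18.
Start 10 is shift 10; the shifts hit are 4, 10, 16.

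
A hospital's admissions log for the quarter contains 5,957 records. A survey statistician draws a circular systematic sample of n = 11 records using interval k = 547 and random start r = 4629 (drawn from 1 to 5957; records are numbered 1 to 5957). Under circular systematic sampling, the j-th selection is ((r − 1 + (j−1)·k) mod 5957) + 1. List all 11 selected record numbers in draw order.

4629, 5176, 5723, 313, 860, 1407, 1954, 2501, 3048, 3595, 4142

Selection 1: 4629
Selection 2: 4629 + 547 = 5176
Selection 3: 5176 + 547 = 5723
Selection 4: 5723 + 547 = 6270 → 6270 − 5957 = 313
Selection 5: 313 + 547 = 860
Selection 6: 860 + 547 = 1407
Selection 7: 1407 + 547 = 1954
Selection 8: 1954 + 547 = 2501
Selection 9: 2501 + 547 = 3048
Selection 10: 3048 + 547 = 3595
Selection 11: 3595 + 547 = 4142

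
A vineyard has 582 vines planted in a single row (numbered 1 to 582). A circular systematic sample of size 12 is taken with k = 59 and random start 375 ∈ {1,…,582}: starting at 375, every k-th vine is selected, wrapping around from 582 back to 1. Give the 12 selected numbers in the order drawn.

375, 434, 493, 552, 29, 88, 147, 206, 265, 324, 383, 442

Selection 1: 375
Selection 2: 375 + 59 = 434
Selection 3: 434 + 59 = 493
Selection 4: 493 + 59 = 552
Selection 5: 552 + 59 = 611 → 611 − 582 = 29
Selection 6: 29 + 59 = 88
Selection 7: 88 + 59 = 147
Selection 8: 147 + 59 = 206
Selection 9: 206 + 59 = 265
Selection 10: 265 + 59 = 324
Selection 11: 324 + 59 = 383
Selection 12: 383 + 59 = 442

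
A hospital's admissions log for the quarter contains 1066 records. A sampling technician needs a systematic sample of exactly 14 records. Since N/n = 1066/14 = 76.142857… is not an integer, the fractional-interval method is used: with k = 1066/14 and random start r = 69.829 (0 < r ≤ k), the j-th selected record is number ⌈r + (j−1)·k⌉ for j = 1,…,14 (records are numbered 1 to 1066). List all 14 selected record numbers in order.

j=1: r + 0k = 69.829 → ⌈·⌉ = 70
j=2: r + 1k = 145.971857… → ⌈·⌉ = 146
j=3: r + 2k = 222.114714… → ⌈·⌉ = 223
j=4: r + 3k = 298.257571… → ⌈·⌉ = 299
j=5: r + 4k = 374.400428… → ⌈·⌉ = 375
j=6: r + 5k = 450.543285… → ⌈·⌉ = 451
j=7: r + 6k = 526.686142… → ⌈·⌉ = 527
j=8: r + 7k = 602.829 → ⌈·⌉ = 603
j=9: r + 8k = 678.971857… → ⌈·⌉ = 679
j=10: r + 9k = 755.114714… → ⌈·⌉ = 756
j=11: r + 10k = 831.257571… → ⌈·⌉ = 832
j=12: r + 11k = 907.400428… → ⌈·⌉ = 908
j=13: r + 12k = 983.543285… → ⌈·⌉ = 984
j=14: r + 13k = 1059.686142… → ⌈·⌉ = 1060

70, 146, 223, 299, 375, 451, 527, 603, 679, 756, 832, 908, 984, 1060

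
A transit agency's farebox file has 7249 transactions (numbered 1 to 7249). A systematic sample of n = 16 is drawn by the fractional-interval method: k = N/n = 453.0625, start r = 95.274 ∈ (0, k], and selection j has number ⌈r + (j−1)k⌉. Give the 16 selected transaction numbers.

96, 549, 1002, 1455, 1908, 2361, 2814, 3267, 3720, 4173, 4626, 5079, 5533, 5986, 6439, 6892

j=1: r + 0k = 95.274 → ⌈·⌉ = 96
j=2: r + 1k = 548.3365 → ⌈·⌉ = 549
j=3: r + 2k = 1001.399 → ⌈·⌉ = 1002
j=4: r + 3k = 1454.4615 → ⌈·⌉ = 1455
j=5: r + 4k = 1907.524 → ⌈·⌉ = 1908
j=6: r + 5k = 2360.5865 → ⌈·⌉ = 2361
j=7: r + 6k = 2813.649 → ⌈·⌉ = 2814
j=8: r + 7k = 3266.7115 → ⌈·⌉ = 3267
j=9: r + 8k = 3719.774 → ⌈·⌉ = 3720
j=10: r + 9k = 4172.8365 → ⌈·⌉ = 4173
j=11: r + 10k = 4625.899 → ⌈·⌉ = 4626
j=12: r + 11k = 5078.9615 → ⌈·⌉ = 5079
j=13: r + 12k = 5532.024 → ⌈·⌉ = 5533
j=14: r + 13k = 5985.0865 → ⌈·⌉ = 5986
j=15: r + 14k = 6438.149 → ⌈·⌉ = 6439
j=16: r + 15k = 6891.2115 → ⌈·⌉ = 6892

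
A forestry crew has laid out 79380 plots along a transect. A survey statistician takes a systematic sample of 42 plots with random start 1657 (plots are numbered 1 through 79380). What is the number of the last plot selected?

79147

k = 79380/42 = 1890
42nd selection = r + (42−1)·k = 1657 + 41×1890 = 1657 + 77490 = 79147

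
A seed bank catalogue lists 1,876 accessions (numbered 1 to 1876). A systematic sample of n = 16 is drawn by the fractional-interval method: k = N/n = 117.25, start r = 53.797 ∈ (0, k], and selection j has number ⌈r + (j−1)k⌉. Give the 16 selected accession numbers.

j=1: r + 0k = 53.797 → ⌈·⌉ = 54
j=2: r + 1k = 171.047 → ⌈·⌉ = 172
j=3: r + 2k = 288.297 → ⌈·⌉ = 289
j=4: r + 3k = 405.547 → ⌈·⌉ = 406
j=5: r + 4k = 522.797 → ⌈·⌉ = 523
j=6: r + 5k = 640.047 → ⌈·⌉ = 641
j=7: r + 6k = 757.297 → ⌈·⌉ = 758
j=8: r + 7k = 874.547 → ⌈·⌉ = 875
j=9: r + 8k = 991.797 → ⌈·⌉ = 992
j=10: r + 9k = 1109.047 → ⌈·⌉ = 1110
j=11: r + 10k = 1226.297 → ⌈·⌉ = 1227
j=12: r + 11k = 1343.547 → ⌈·⌉ = 1344
j=13: r + 12k = 1460.797 → ⌈·⌉ = 1461
j=14: r + 13k = 1578.047 → ⌈·⌉ = 1579
j=15: r + 14k = 1695.297 → ⌈·⌉ = 1696
j=16: r + 15k = 1812.547 → ⌈·⌉ = 1813

54, 172, 289, 406, 523, 641, 758, 875, 992, 1110, 1227, 1344, 1461, 1579, 1696, 1813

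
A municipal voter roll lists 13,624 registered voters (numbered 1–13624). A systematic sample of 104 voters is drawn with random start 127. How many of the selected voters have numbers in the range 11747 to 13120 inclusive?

k = 13624/104 = 131
First selection ≥ 11747: 127 + ⌈(11747−127)/131⌉·131 = 127 + 89×131 = 11786
Last selection ≤ 13120: 127 + ⌊(13120−127)/131⌋·131 = 127 + 99×131 = 13096
Count = 99 − 89 + 1 = 11

11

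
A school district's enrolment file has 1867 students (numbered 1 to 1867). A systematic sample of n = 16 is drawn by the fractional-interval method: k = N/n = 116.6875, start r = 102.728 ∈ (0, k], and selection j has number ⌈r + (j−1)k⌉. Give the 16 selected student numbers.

j=1: r + 0k = 102.728 → ⌈·⌉ = 103
j=2: r + 1k = 219.4155 → ⌈·⌉ = 220
j=3: r + 2k = 336.103 → ⌈·⌉ = 337
j=4: r + 3k = 452.7905 → ⌈·⌉ = 453
j=5: r + 4k = 569.478 → ⌈·⌉ = 570
j=6: r + 5k = 686.1655 → ⌈·⌉ = 687
j=7: r + 6k = 802.853 → ⌈·⌉ = 803
j=8: r + 7k = 919.5405 → ⌈·⌉ = 920
j=9: r + 8k = 1036.228 → ⌈·⌉ = 1037
j=10: r + 9k = 1152.9155 → ⌈·⌉ = 1153
j=11: r + 10k = 1269.603 → ⌈·⌉ = 1270
j=12: r + 11k = 1386.2905 → ⌈·⌉ = 1387
j=13: r + 12k = 1502.978 → ⌈·⌉ = 1503
j=14: r + 13k = 1619.6655 → ⌈·⌉ = 1620
j=15: r + 14k = 1736.353 → ⌈·⌉ = 1737
j=16: r + 15k = 1853.0405 → ⌈·⌉ = 1854

103, 220, 337, 453, 570, 687, 803, 920, 1037, 1153, 1270, 1387, 1503, 1620, 1737, 1854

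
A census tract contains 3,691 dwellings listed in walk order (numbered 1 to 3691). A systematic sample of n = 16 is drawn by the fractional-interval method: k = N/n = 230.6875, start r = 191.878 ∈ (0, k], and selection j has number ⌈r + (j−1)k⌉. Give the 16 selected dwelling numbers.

192, 423, 654, 884, 1115, 1346, 1577, 1807, 2038, 2269, 2499, 2730, 2961, 3191, 3422, 3653

j=1: r + 0k = 191.878 → ⌈·⌉ = 192
j=2: r + 1k = 422.5655 → ⌈·⌉ = 423
j=3: r + 2k = 653.253 → ⌈·⌉ = 654
j=4: r + 3k = 883.9405 → ⌈·⌉ = 884
j=5: r + 4k = 1114.628 → ⌈·⌉ = 1115
j=6: r + 5k = 1345.3155 → ⌈·⌉ = 1346
j=7: r + 6k = 1576.003 → ⌈·⌉ = 1577
j=8: r + 7k = 1806.6905 → ⌈·⌉ = 1807
j=9: r + 8k = 2037.378 → ⌈·⌉ = 2038
j=10: r + 9k = 2268.0655 → ⌈·⌉ = 2269
j=11: r + 10k = 2498.753 → ⌈·⌉ = 2499
j=12: r + 11k = 2729.4405 → ⌈·⌉ = 2730
j=13: r + 12k = 2960.128 → ⌈·⌉ = 2961
j=14: r + 13k = 3190.8155 → ⌈·⌉ = 3191
j=15: r + 14k = 3421.503 → ⌈·⌉ = 3422
j=16: r + 15k = 3652.1905 → ⌈·⌉ = 3653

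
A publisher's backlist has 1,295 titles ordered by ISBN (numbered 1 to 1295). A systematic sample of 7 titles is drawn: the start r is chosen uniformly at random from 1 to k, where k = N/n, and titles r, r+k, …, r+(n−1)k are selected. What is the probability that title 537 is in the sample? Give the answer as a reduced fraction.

k = 1295/7 = 185.
Title 537 is selected iff r ≡ 537 (mod 185); exactly one such r in {1,…,185}.
Inclusion probability = 1/185.

1/185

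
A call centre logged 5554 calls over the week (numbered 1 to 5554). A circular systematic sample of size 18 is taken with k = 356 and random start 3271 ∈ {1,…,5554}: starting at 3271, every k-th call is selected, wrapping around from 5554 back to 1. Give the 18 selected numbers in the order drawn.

Selection 1: 3271
Selection 2: 3271 + 356 = 3627
Selection 3: 3627 + 356 = 3983
Selection 4: 3983 + 356 = 4339
Selection 5: 4339 + 356 = 4695
Selection 6: 4695 + 356 = 5051
Selection 7: 5051 + 356 = 5407
Selection 8: 5407 + 356 = 5763 → 5763 − 5554 = 209
Selection 9: 209 + 356 = 565
Selection 10: 565 + 356 = 921
Selection 11: 921 + 356 = 1277
Selection 12: 1277 + 356 = 1633
Selection 13: 1633 + 356 = 1989
Selection 14: 1989 + 356 = 2345
Selection 15: 2345 + 356 = 2701
Selection 16: 2701 + 356 = 3057
Selection 17: 3057 + 356 = 3413
Selection 18: 3413 + 356 = 3769

3271, 3627, 3983, 4339, 4695, 5051, 5407, 209, 565, 921, 1277, 1633, 1989, 2345, 2701, 3057, 3413, 3769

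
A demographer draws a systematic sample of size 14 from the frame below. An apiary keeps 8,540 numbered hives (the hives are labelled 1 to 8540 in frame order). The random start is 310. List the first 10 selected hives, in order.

k = N/n = 8540/14 = 610
hive 1: 310
hive 2: 310 + 610 = 920
hive 3: 920 + 610 = 1530
hive 4: 1530 + 610 = 2140
hive 5: 2140 + 610 = 2750
hive 6: 2750 + 610 = 3360
hive 7: 3360 + 610 = 3970
hive 8: 3970 + 610 = 4580
hive 9: 4580 + 610 = 5190
hive 10: 5190 + 610 = 5800

310, 920, 1530, 2140, 2750, 3360, 3970, 4580, 5190, 5800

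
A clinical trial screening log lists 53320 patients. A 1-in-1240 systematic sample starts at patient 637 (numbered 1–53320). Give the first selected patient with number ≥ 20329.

20477

k = 1240
Steps past start: ⌈(20329 − 637)/1240⌉ = ⌈19692/1240⌉ = 16
Selected patient: 637 + 16×1240 = 20477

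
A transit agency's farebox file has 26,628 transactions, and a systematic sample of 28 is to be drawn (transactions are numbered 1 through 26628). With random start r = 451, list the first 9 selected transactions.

451, 1402, 2353, 3304, 4255, 5206, 6157, 7108, 8059

k = N/n = 26628/28 = 951
transaction 1: 451
transaction 2: 451 + 951 = 1402
transaction 3: 1402 + 951 = 2353
transaction 4: 2353 + 951 = 3304
transaction 5: 3304 + 951 = 4255
transaction 6: 4255 + 951 = 5206
transaction 7: 5206 + 951 = 6157
transaction 8: 6157 + 951 = 7108
transaction 9: 7108 + 951 = 8059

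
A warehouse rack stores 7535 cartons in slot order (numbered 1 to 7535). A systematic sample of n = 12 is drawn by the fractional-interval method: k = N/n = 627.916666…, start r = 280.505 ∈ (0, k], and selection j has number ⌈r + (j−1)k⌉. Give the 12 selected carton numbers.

j=1: r + 0k = 280.505 → ⌈·⌉ = 281
j=2: r + 1k = 908.421666… → ⌈·⌉ = 909
j=3: r + 2k = 1536.338333… → ⌈·⌉ = 1537
j=4: r + 3k = 2164.255 → ⌈·⌉ = 2165
j=5: r + 4k = 2792.171666… → ⌈·⌉ = 2793
j=6: r + 5k = 3420.088333… → ⌈·⌉ = 3421
j=7: r + 6k = 4048.005 → ⌈·⌉ = 4049
j=8: r + 7k = 4675.921666… → ⌈·⌉ = 4676
j=9: r + 8k = 5303.838333… → ⌈·⌉ = 5304
j=10: r + 9k = 5931.755 → ⌈·⌉ = 5932
j=11: r + 10k = 6559.671666… → ⌈·⌉ = 6560
j=12: r + 11k = 7187.588333… → ⌈·⌉ = 7188

281, 909, 1537, 2165, 2793, 3421, 4049, 4676, 5304, 5932, 6560, 7188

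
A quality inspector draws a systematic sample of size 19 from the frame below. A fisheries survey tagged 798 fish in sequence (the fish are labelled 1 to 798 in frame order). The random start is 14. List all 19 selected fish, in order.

14, 56, 98, 140, 182, 224, 266, 308, 350, 392, 434, 476, 518, 560, 602, 644, 686, 728, 770

k = N/n = 798/19 = 42
fish 1: 14
fish 2: 14 + 42 = 56
fish 3: 56 + 42 = 98
fish 4: 98 + 42 = 140
fish 5: 140 + 42 = 182
fish 6: 182 + 42 = 224
fish 7: 224 + 42 = 266
fish 8: 266 + 42 = 308
fish 9: 308 + 42 = 350
fish 10: 350 + 42 = 392
fish 11: 392 + 42 = 434
fish 12: 434 + 42 = 476
fish 13: 476 + 42 = 518
fish 14: 518 + 42 = 560
fish 15: 560 + 42 = 602
fish 16: 602 + 42 = 644
fish 17: 644 + 42 = 686
fish 18: 686 + 42 = 728
fish 19: 728 + 42 = 770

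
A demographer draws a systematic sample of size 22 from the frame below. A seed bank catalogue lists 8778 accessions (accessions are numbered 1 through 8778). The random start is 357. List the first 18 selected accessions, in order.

357, 756, 1155, 1554, 1953, 2352, 2751, 3150, 3549, 3948, 4347, 4746, 5145, 5544, 5943, 6342, 6741, 7140

k = N/n = 8778/22 = 399
accession 1: 357
accession 2: 357 + 399 = 756
accession 3: 756 + 399 = 1155
accession 4: 1155 + 399 = 1554
accession 5: 1554 + 399 = 1953
accession 6: 1953 + 399 = 2352
accession 7: 2352 + 399 = 2751
accession 8: 2751 + 399 = 3150
accession 9: 3150 + 399 = 3549
accession 10: 3549 + 399 = 3948
accession 11: 3948 + 399 = 4347
accession 12: 4347 + 399 = 4746
accession 13: 4746 + 399 = 5145
accession 14: 5145 + 399 = 5544
accession 15: 5544 + 399 = 5943
accession 16: 5943 + 399 = 6342
accession 17: 6342 + 399 = 6741
accession 18: 6741 + 399 = 7140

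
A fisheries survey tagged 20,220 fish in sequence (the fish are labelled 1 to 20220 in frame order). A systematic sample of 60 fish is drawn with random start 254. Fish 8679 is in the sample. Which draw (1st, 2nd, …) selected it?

k = 20220/60 = 337
position = (8679 − 254)/337 + 1 = 8425/337 + 1 = 25 + 1 = 26

26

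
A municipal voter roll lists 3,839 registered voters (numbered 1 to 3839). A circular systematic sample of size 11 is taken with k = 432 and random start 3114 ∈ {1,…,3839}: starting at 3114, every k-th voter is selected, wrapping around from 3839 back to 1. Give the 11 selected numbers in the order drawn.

3114, 3546, 139, 571, 1003, 1435, 1867, 2299, 2731, 3163, 3595

Selection 1: 3114
Selection 2: 3114 + 432 = 3546
Selection 3: 3546 + 432 = 3978 → 3978 − 3839 = 139
Selection 4: 139 + 432 = 571
Selection 5: 571 + 432 = 1003
Selection 6: 1003 + 432 = 1435
Selection 7: 1435 + 432 = 1867
Selection 8: 1867 + 432 = 2299
Selection 9: 2299 + 432 = 2731
Selection 10: 2731 + 432 = 3163
Selection 11: 3163 + 432 = 3595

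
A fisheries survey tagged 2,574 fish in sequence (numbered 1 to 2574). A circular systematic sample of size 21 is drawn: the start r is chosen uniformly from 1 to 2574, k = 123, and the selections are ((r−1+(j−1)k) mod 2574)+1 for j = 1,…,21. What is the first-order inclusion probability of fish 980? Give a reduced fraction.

7/858

For each position j, as r ranges over 1…2574 the j-th selection hits every fish exactly once, so fish 980 is selected for exactly 21 of the 2574 starts.
Inclusion probability = 21/2574 = 7/858.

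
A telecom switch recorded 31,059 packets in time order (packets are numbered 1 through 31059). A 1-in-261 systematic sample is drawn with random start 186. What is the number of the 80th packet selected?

20805

k = 261
80th selection = r + (80−1)·k = 186 + 79×261 = 186 + 20619 = 20805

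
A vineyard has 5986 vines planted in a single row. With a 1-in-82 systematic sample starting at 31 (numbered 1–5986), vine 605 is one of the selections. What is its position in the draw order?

k = 82
position = (605 − 31)/82 + 1 = 574/82 + 1 = 7 + 1 = 8

8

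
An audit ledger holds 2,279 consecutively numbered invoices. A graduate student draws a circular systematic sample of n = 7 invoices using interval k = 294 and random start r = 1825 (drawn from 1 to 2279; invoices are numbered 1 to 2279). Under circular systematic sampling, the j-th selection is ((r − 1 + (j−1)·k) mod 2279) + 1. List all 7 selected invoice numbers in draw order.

Selection 1: 1825
Selection 2: 1825 + 294 = 2119
Selection 3: 2119 + 294 = 2413 → 2413 − 2279 = 134
Selection 4: 134 + 294 = 428
Selection 5: 428 + 294 = 722
Selection 6: 722 + 294 = 1016
Selection 7: 1016 + 294 = 1310

1825, 2119, 134, 428, 722, 1016, 1310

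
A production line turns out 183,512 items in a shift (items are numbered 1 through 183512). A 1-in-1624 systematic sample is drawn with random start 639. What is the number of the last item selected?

182527

k = 1624
113th selection = r + (113−1)·k = 639 + 112×1624 = 639 + 181888 = 182527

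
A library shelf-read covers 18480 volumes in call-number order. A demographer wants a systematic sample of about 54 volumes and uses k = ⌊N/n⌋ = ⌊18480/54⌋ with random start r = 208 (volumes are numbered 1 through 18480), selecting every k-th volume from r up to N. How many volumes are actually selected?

k = ⌊18480/54⌋ = 342
Achieved size = ⌊(18480 − 208)/342⌋ + 1 = ⌊18272/342⌋ + 1 = 53 + 1 = 54
(last selection: 208 + 53×342 = 18334 ≤ 18480; next would be 18676 > 18480)

54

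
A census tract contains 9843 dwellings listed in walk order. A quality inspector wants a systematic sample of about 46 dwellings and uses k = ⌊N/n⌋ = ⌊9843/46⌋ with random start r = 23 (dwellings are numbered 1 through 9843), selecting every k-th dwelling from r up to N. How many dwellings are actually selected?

k = ⌊9843/46⌋ = 213
Achieved size = ⌊(9843 − 23)/213⌋ + 1 = ⌊9820/213⌋ + 1 = 46 + 1 = 47
(last selection: 23 + 46×213 = 9821 ≤ 9843; next would be 10034 > 9843)

47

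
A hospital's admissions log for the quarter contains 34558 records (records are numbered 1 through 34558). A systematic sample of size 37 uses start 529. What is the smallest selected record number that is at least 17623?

k = 34558/37 = 934
Steps past start: ⌈(17623 − 529)/934⌉ = ⌈17094/934⌉ = 19
Selected record: 529 + 19×934 = 18275

18275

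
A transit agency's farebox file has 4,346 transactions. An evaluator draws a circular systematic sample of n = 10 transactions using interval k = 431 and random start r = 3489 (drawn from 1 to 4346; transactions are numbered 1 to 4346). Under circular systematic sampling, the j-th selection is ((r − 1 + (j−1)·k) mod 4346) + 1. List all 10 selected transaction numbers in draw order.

3489, 3920, 5, 436, 867, 1298, 1729, 2160, 2591, 3022

Selection 1: 3489
Selection 2: 3489 + 431 = 3920
Selection 3: 3920 + 431 = 4351 → 4351 − 4346 = 5
Selection 4: 5 + 431 = 436
Selection 5: 436 + 431 = 867
Selection 6: 867 + 431 = 1298
Selection 7: 1298 + 431 = 1729
Selection 8: 1729 + 431 = 2160
Selection 9: 2160 + 431 = 2591
Selection 10: 2591 + 431 = 3022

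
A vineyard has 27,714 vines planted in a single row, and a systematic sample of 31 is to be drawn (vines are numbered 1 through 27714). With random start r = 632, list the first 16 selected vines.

k = N/n = 27714/31 = 894
vine 1: 632
vine 2: 632 + 894 = 1526
vine 3: 1526 + 894 = 2420
vine 4: 2420 + 894 = 3314
vine 5: 3314 + 894 = 4208
vine 6: 4208 + 894 = 5102
vine 7: 5102 + 894 = 5996
vine 8: 5996 + 894 = 6890
vine 9: 6890 + 894 = 7784
vine 10: 7784 + 894 = 8678
vine 11: 8678 + 894 = 9572
vine 12: 9572 + 894 = 10466
vine 13: 10466 + 894 = 11360
vine 14: 11360 + 894 = 12254
vine 15: 12254 + 894 = 13148
vine 16: 13148 + 894 = 14042

632, 1526, 2420, 3314, 4208, 5102, 5996, 6890, 7784, 8678, 9572, 10466, 11360, 12254, 13148, 14042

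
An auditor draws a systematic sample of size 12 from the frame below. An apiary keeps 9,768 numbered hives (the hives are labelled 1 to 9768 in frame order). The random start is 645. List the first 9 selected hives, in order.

k = N/n = 9768/12 = 814
hive 1: 645
hive 2: 645 + 814 = 1459
hive 3: 1459 + 814 = 2273
hive 4: 2273 + 814 = 3087
hive 5: 3087 + 814 = 3901
hive 6: 3901 + 814 = 4715
hive 7: 4715 + 814 = 5529
hive 8: 5529 + 814 = 6343
hive 9: 6343 + 814 = 7157

645, 1459, 2273, 3087, 3901, 4715, 5529, 6343, 7157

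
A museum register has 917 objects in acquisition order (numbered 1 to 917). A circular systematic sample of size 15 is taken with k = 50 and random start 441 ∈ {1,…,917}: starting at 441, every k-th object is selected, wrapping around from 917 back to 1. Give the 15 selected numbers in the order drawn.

441, 491, 541, 591, 641, 691, 741, 791, 841, 891, 24, 74, 124, 174, 224

Selection 1: 441
Selection 2: 441 + 50 = 491
Selection 3: 491 + 50 = 541
Selection 4: 541 + 50 = 591
Selection 5: 591 + 50 = 641
Selection 6: 641 + 50 = 691
Selection 7: 691 + 50 = 741
Selection 8: 741 + 50 = 791
Selection 9: 791 + 50 = 841
Selection 10: 841 + 50 = 891
Selection 11: 891 + 50 = 941 → 941 − 917 = 24
Selection 12: 24 + 50 = 74
Selection 13: 74 + 50 = 124
Selection 14: 124 + 50 = 174
Selection 15: 174 + 50 = 224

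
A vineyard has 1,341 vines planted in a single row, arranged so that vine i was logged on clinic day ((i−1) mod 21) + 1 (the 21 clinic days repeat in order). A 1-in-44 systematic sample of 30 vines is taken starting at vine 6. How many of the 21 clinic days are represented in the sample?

21

Consecutive selections differ by k = 44, so their clinic day numbers differ by 44 mod 21 = 2.
gcd(44, 21) = 1, so the sample visits 21/1 = 21 distinct residues mod 21.
Start 6 is clinic day 6; the clinic days hit are 1, 2, 3, 4, 5, 6, 7, 8, 9, 10, 11, 12, 13, 14, 15, 16, 17, 18, 19, 20, 21.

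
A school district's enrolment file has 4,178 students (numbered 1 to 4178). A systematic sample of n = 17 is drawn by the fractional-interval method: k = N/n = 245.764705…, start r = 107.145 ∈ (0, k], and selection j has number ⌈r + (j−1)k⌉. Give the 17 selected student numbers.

j=1: r + 0k = 107.145 → ⌈·⌉ = 108
j=2: r + 1k = 352.909705… → ⌈·⌉ = 353
j=3: r + 2k = 598.674411… → ⌈·⌉ = 599
j=4: r + 3k = 844.439117… → ⌈·⌉ = 845
j=5: r + 4k = 1090.203823… → ⌈·⌉ = 1091
j=6: r + 5k = 1335.968529… → ⌈·⌉ = 1336
j=7: r + 6k = 1581.733235… → ⌈·⌉ = 1582
j=8: r + 7k = 1827.497941… → ⌈·⌉ = 1828
j=9: r + 8k = 2073.262647… → ⌈·⌉ = 2074
j=10: r + 9k = 2319.027352… → ⌈·⌉ = 2320
j=11: r + 10k = 2564.792058… → ⌈·⌉ = 2565
j=12: r + 11k = 2810.556764… → ⌈·⌉ = 2811
j=13: r + 12k = 3056.321470… → ⌈·⌉ = 3057
j=14: r + 13k = 3302.086176… → ⌈·⌉ = 3303
j=15: r + 14k = 3547.850882… → ⌈·⌉ = 3548
j=16: r + 15k = 3793.615588… → ⌈·⌉ = 3794
j=17: r + 16k = 4039.380294… → ⌈·⌉ = 4040

108, 353, 599, 845, 1091, 1336, 1582, 1828, 2074, 2320, 2565, 2811, 3057, 3303, 3548, 3794, 4040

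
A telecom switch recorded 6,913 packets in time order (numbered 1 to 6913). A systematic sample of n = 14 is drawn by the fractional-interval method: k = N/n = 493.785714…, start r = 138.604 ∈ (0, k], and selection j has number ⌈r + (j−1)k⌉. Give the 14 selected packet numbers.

j=1: r + 0k = 138.604 → ⌈·⌉ = 139
j=2: r + 1k = 632.389714… → ⌈·⌉ = 633
j=3: r + 2k = 1126.175428… → ⌈·⌉ = 1127
j=4: r + 3k = 1619.961142… → ⌈·⌉ = 1620
j=5: r + 4k = 2113.746857… → ⌈·⌉ = 2114
j=6: r + 5k = 2607.532571… → ⌈·⌉ = 2608
j=7: r + 6k = 3101.318285… → ⌈·⌉ = 3102
j=8: r + 7k = 3595.104 → ⌈·⌉ = 3596
j=9: r + 8k = 4088.889714… → ⌈·⌉ = 4089
j=10: r + 9k = 4582.675428… → ⌈·⌉ = 4583
j=11: r + 10k = 5076.461142… → ⌈·⌉ = 5077
j=12: r + 11k = 5570.246857… → ⌈·⌉ = 5571
j=13: r + 12k = 6064.032571… → ⌈·⌉ = 6065
j=14: r + 13k = 6557.818285… → ⌈·⌉ = 6558

139, 633, 1127, 1620, 2114, 2608, 3102, 3596, 4089, 4583, 5077, 5571, 6065, 6558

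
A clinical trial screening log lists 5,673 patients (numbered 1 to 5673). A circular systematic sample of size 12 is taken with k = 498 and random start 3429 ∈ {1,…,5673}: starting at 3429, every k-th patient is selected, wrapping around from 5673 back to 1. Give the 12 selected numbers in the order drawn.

Selection 1: 3429
Selection 2: 3429 + 498 = 3927
Selection 3: 3927 + 498 = 4425
Selection 4: 4425 + 498 = 4923
Selection 5: 4923 + 498 = 5421
Selection 6: 5421 + 498 = 5919 → 5919 − 5673 = 246
Selection 7: 246 + 498 = 744
Selection 8: 744 + 498 = 1242
Selection 9: 1242 + 498 = 1740
Selection 10: 1740 + 498 = 2238
Selection 11: 2238 + 498 = 2736
Selection 12: 2736 + 498 = 3234

3429, 3927, 4425, 4923, 5421, 246, 744, 1242, 1740, 2238, 2736, 3234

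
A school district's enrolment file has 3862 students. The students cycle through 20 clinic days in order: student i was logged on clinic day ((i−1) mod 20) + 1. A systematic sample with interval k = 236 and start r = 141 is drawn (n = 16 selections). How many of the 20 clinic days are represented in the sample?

Consecutive selections differ by k = 236, so their clinic day numbers differ by 236 mod 20 = 16.
gcd(236, 20) = 4, so the sample visits 20/4 = 5 distinct residues mod 20.
Start 141 is clinic day 1; the clinic days hit are 1, 5, 9, 13, 17.

5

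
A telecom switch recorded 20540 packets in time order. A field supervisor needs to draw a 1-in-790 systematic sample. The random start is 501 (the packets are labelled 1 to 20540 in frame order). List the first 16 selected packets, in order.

501, 1291, 2081, 2871, 3661, 4451, 5241, 6031, 6821, 7611, 8401, 9191, 9981, 10771, 11561, 12351

packet 1: 501
packet 2: 501 + 790 = 1291
packet 3: 1291 + 790 = 2081
packet 4: 2081 + 790 = 2871
packet 5: 2871 + 790 = 3661
packet 6: 3661 + 790 = 4451
packet 7: 4451 + 790 = 5241
packet 8: 5241 + 790 = 6031
packet 9: 6031 + 790 = 6821
packet 10: 6821 + 790 = 7611
packet 11: 7611 + 790 = 8401
packet 12: 8401 + 790 = 9191
packet 13: 9191 + 790 = 9981
packet 14: 9981 + 790 = 10771
packet 15: 10771 + 790 = 11561
packet 16: 11561 + 790 = 12351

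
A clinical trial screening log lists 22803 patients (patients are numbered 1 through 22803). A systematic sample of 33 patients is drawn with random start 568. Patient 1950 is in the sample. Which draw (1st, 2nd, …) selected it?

k = 22803/33 = 691
position = (1950 − 568)/691 + 1 = 1382/691 + 1 = 2 + 1 = 3

3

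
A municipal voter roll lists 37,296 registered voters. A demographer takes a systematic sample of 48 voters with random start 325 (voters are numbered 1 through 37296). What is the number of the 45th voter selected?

k = 37296/48 = 777
45th selection = r + (45−1)·k = 325 + 44×777 = 325 + 34188 = 34513

34513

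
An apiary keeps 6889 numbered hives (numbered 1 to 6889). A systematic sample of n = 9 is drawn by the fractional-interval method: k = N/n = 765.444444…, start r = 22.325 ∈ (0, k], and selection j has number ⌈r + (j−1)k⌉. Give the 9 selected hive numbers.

j=1: r + 0k = 22.325 → ⌈·⌉ = 23
j=2: r + 1k = 787.769444… → ⌈·⌉ = 788
j=3: r + 2k = 1553.213888… → ⌈·⌉ = 1554
j=4: r + 3k = 2318.658333… → ⌈·⌉ = 2319
j=5: r + 4k = 3084.102777… → ⌈·⌉ = 3085
j=6: r + 5k = 3849.547222… → ⌈·⌉ = 3850
j=7: r + 6k = 4614.991666… → ⌈·⌉ = 4615
j=8: r + 7k = 5380.436111… → ⌈·⌉ = 5381
j=9: r + 8k = 6145.880555… → ⌈·⌉ = 6146

23, 788, 1554, 2319, 3085, 3850, 4615, 5381, 6146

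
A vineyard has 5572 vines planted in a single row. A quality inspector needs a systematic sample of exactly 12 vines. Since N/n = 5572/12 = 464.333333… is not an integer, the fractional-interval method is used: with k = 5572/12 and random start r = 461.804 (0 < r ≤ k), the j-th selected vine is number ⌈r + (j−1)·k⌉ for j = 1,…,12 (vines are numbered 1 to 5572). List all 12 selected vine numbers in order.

j=1: r + 0k = 461.804 → ⌈·⌉ = 462
j=2: r + 1k = 926.137333… → ⌈·⌉ = 927
j=3: r + 2k = 1390.470666… → ⌈·⌉ = 1391
j=4: r + 3k = 1854.804 → ⌈·⌉ = 1855
j=5: r + 4k = 2319.137333… → ⌈·⌉ = 2320
j=6: r + 5k = 2783.470666… → ⌈·⌉ = 2784
j=7: r + 6k = 3247.804 → ⌈·⌉ = 3248
j=8: r + 7k = 3712.137333… → ⌈·⌉ = 3713
j=9: r + 8k = 4176.470666… → ⌈·⌉ = 4177
j=10: r + 9k = 4640.804 → ⌈·⌉ = 4641
j=11: r + 10k = 5105.137333… → ⌈·⌉ = 5106
j=12: r + 11k = 5569.470666… → ⌈·⌉ = 5570

462, 927, 1391, 1855, 2320, 2784, 3248, 3713, 4177, 4641, 5106, 5570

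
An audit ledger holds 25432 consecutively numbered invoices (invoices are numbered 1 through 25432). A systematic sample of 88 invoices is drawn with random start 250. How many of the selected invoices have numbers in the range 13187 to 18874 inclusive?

20

k = 25432/88 = 289
First selection ≥ 13187: 250 + ⌈(13187−250)/289⌉·289 = 250 + 45×289 = 13255
Last selection ≤ 18874: 250 + ⌊(18874−250)/289⌋·289 = 250 + 64×289 = 18746
Count = 64 − 45 + 1 = 20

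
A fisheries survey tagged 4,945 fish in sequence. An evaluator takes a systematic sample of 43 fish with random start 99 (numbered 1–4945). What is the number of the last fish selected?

k = 4945/43 = 115
43rd selection = r + (43−1)·k = 99 + 42×115 = 99 + 4830 = 4929

4929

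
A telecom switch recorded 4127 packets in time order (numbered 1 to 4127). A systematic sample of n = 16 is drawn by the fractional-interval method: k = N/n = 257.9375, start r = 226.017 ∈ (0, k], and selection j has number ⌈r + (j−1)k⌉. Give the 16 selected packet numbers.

j=1: r + 0k = 226.017 → ⌈·⌉ = 227
j=2: r + 1k = 483.9545 → ⌈·⌉ = 484
j=3: r + 2k = 741.892 → ⌈·⌉ = 742
j=4: r + 3k = 999.8295 → ⌈·⌉ = 1000
j=5: r + 4k = 1257.767 → ⌈·⌉ = 1258
j=6: r + 5k = 1515.7045 → ⌈·⌉ = 1516
j=7: r + 6k = 1773.642 → ⌈·⌉ = 1774
j=8: r + 7k = 2031.5795 → ⌈·⌉ = 2032
j=9: r + 8k = 2289.517 → ⌈·⌉ = 2290
j=10: r + 9k = 2547.4545 → ⌈·⌉ = 2548
j=11: r + 10k = 2805.392 → ⌈·⌉ = 2806
j=12: r + 11k = 3063.3295 → ⌈·⌉ = 3064
j=13: r + 12k = 3321.267 → ⌈·⌉ = 3322
j=14: r + 13k = 3579.2045 → ⌈·⌉ = 3580
j=15: r + 14k = 3837.142 → ⌈·⌉ = 3838
j=16: r + 15k = 4095.0795 → ⌈·⌉ = 4096

227, 484, 742, 1000, 1258, 1516, 1774, 2032, 2290, 2548, 2806, 3064, 3322, 3580, 3838, 4096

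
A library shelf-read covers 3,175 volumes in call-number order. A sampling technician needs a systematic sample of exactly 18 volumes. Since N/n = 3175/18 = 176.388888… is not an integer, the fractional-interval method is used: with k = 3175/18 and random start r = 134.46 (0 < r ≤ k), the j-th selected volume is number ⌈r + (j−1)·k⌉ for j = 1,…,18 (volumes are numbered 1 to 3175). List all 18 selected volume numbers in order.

135, 311, 488, 664, 841, 1017, 1193, 1370, 1546, 1722, 1899, 2075, 2252, 2428, 2604, 2781, 2957, 3134

j=1: r + 0k = 134.46 → ⌈·⌉ = 135
j=2: r + 1k = 310.848888… → ⌈·⌉ = 311
j=3: r + 2k = 487.237777… → ⌈·⌉ = 488
j=4: r + 3k = 663.626666… → ⌈·⌉ = 664
j=5: r + 4k = 840.015555… → ⌈·⌉ = 841
j=6: r + 5k = 1016.404444… → ⌈·⌉ = 1017
j=7: r + 6k = 1192.793333… → ⌈·⌉ = 1193
j=8: r + 7k = 1369.182222… → ⌈·⌉ = 1370
j=9: r + 8k = 1545.571111… → ⌈·⌉ = 1546
j=10: r + 9k = 1721.96 → ⌈·⌉ = 1722
j=11: r + 10k = 1898.348888… → ⌈·⌉ = 1899
j=12: r + 11k = 2074.737777… → ⌈·⌉ = 2075
j=13: r + 12k = 2251.126666… → ⌈·⌉ = 2252
j=14: r + 13k = 2427.515555… → ⌈·⌉ = 2428
j=15: r + 14k = 2603.904444… → ⌈·⌉ = 2604
j=16: r + 15k = 2780.293333… → ⌈·⌉ = 2781
j=17: r + 16k = 2956.682222… → ⌈·⌉ = 2957
j=18: r + 17k = 3133.071111… → ⌈·⌉ = 3134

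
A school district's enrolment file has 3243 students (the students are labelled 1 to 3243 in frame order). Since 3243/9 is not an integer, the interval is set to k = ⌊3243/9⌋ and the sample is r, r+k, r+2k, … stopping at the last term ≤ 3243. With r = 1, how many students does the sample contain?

k = ⌊3243/9⌋ = 360
Achieved size = ⌊(3243 − 1)/360⌋ + 1 = ⌊3242/360⌋ + 1 = 9 + 1 = 10
(last selection: 1 + 9×360 = 3241 ≤ 3243; next would be 3601 > 3243)

10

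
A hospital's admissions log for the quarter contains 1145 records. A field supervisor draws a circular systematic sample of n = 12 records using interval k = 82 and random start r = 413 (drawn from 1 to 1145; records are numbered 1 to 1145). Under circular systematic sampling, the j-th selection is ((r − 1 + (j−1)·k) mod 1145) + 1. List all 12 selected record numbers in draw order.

413, 495, 577, 659, 741, 823, 905, 987, 1069, 6, 88, 170

Selection 1: 413
Selection 2: 413 + 82 = 495
Selection 3: 495 + 82 = 577
Selection 4: 577 + 82 = 659
Selection 5: 659 + 82 = 741
Selection 6: 741 + 82 = 823
Selection 7: 823 + 82 = 905
Selection 8: 905 + 82 = 987
Selection 9: 987 + 82 = 1069
Selection 10: 1069 + 82 = 1151 → 1151 − 1145 = 6
Selection 11: 6 + 82 = 88
Selection 12: 88 + 82 = 170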